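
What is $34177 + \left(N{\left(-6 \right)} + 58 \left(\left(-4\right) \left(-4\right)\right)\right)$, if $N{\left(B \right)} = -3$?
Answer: $35102$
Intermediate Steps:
$34177 + \left(N{\left(-6 \right)} + 58 \left(\left(-4\right) \left(-4\right)\right)\right) = 34177 - \left(3 - 58 \left(\left(-4\right) \left(-4\right)\right)\right) = 34177 + \left(-3 + 58 \cdot 16\right) = 34177 + \left(-3 + 928\right) = 34177 + 925 = 35102$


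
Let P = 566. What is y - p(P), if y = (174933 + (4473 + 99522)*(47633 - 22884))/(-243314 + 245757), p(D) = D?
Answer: 2572564450/2443 ≈ 1.0530e+6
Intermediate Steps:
y = 2573947188/2443 (y = (174933 + 103995*24749)/2443 = (174933 + 2573772255)*(1/2443) = 2573947188*(1/2443) = 2573947188/2443 ≈ 1.0536e+6)
y - p(P) = 2573947188/2443 - 1*566 = 2573947188/2443 - 566 = 2572564450/2443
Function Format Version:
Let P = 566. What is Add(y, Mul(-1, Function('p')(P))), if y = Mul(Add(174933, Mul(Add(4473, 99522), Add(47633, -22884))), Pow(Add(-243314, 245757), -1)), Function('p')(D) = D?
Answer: Rational(2572564450, 2443) ≈ 1.0530e+6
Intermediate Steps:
y = Rational(2573947188, 2443) (y = Mul(Add(174933, Mul(103995, 24749)), Pow(2443, -1)) = Mul(Add(174933, 2573772255), Rational(1, 2443)) = Mul(2573947188, Rational(1, 2443)) = Rational(2573947188, 2443) ≈ 1.0536e+6)
Add(y, Mul(-1, Function('p')(P))) = Add(Rational(2573947188, 2443), Mul(-1, 566)) = Add(Rational(2573947188, 2443), -566) = Rational(2572564450, 2443)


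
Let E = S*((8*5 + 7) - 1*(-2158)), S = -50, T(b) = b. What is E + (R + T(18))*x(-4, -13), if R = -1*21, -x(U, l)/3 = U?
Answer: -110286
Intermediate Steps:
x(U, l) = -3*U
R = -21
E = -110250 (E = -50*((8*5 + 7) - 1*(-2158)) = -50*((40 + 7) + 2158) = -50*(47 + 2158) = -50*2205 = -110250)
E + (R + T(18))*x(-4, -13) = -110250 + (-21 + 18)*(-3*(-4)) = -110250 - 3*12 = -110250 - 36 = -110286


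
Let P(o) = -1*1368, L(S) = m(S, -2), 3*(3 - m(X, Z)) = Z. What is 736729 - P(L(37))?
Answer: 738097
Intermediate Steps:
m(X, Z) = 3 - Z/3
L(S) = 11/3 (L(S) = 3 - 1/3*(-2) = 3 + 2/3 = 11/3)
P(o) = -1368
736729 - P(L(37)) = 736729 - 1*(-1368) = 736729 + 1368 = 738097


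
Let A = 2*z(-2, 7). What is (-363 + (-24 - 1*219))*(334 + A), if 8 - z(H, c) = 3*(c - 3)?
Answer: -197556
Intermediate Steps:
z(H, c) = 17 - 3*c (z(H, c) = 8 - 3*(c - 3) = 8 - 3*(-3 + c) = 8 - (-9 + 3*c) = 8 + (9 - 3*c) = 17 - 3*c)
A = -8 (A = 2*(17 - 3*7) = 2*(17 - 21) = 2*(-4) = -8)
(-363 + (-24 - 1*219))*(334 + A) = (-363 + (-24 - 1*219))*(334 - 8) = (-363 + (-24 - 219))*326 = (-363 - 243)*326 = -606*326 = -197556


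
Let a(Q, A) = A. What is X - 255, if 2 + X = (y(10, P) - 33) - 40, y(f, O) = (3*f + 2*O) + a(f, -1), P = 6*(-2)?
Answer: -325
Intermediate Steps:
P = -12
y(f, O) = -1 + 2*O + 3*f (y(f, O) = (3*f + 2*O) - 1 = (2*O + 3*f) - 1 = -1 + 2*O + 3*f)
X = -70 (X = -2 + (((-1 + 2*(-12) + 3*10) - 33) - 40) = -2 + (((-1 - 24 + 30) - 33) - 40) = -2 + ((5 - 33) - 40) = -2 + (-28 - 40) = -2 - 68 = -70)
X - 255 = -70 - 255 = -325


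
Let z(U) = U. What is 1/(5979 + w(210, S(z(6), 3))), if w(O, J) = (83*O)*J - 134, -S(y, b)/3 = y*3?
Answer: -1/935375 ≈ -1.0691e-6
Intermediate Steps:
S(y, b) = -9*y (S(y, b) = -3*y*3 = -9*y)
w(O, J) = -134 + 83*J*O (w(O, J) = 83*J*O - 134 = -134 + 83*J*O)
1/(5979 + w(210, S(z(6), 3))) = 1/(5979 + (-134 + 83*(-9*6)*210)) = 1/(5979 + (-134 + 83*(-54)*210)) = 1/(5979 + (-134 - 941220)) = 1/(5979 - 941354) = 1/(-935375) = -1/935375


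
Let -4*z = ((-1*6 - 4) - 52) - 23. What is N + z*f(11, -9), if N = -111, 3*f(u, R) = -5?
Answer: -1757/12 ≈ -146.42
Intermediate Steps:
f(u, R) = -5/3 (f(u, R) = (⅓)*(-5) = -5/3)
z = 85/4 (z = -(((-1*6 - 4) - 52) - 23)/4 = -(((-6 - 4) - 52) - 23)/4 = -((-10 - 52) - 23)/4 = -(-62 - 23)/4 = -¼*(-85) = 85/4 ≈ 21.250)
N + z*f(11, -9) = -111 + (85/4)*(-5/3) = -111 - 425/12 = -1757/12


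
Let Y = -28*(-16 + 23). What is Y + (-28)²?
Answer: 588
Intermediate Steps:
Y = -196 (Y = -28*7 = -196)
Y + (-28)² = -196 + (-28)² = -196 + 784 = 588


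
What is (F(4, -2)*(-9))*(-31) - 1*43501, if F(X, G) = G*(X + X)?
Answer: -47965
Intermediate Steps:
F(X, G) = 2*G*X (F(X, G) = G*(2*X) = 2*G*X)
(F(4, -2)*(-9))*(-31) - 1*43501 = ((2*(-2)*4)*(-9))*(-31) - 1*43501 = -16*(-9)*(-31) - 43501 = 144*(-31) - 43501 = -4464 - 43501 = -47965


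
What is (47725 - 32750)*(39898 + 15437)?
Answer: 828641625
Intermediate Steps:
(47725 - 32750)*(39898 + 15437) = 14975*55335 = 828641625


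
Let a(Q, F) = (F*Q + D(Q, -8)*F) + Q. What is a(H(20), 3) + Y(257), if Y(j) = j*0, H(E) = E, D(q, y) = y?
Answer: 56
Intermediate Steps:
Y(j) = 0
a(Q, F) = Q - 8*F + F*Q (a(Q, F) = (F*Q - 8*F) + Q = (-8*F + F*Q) + Q = Q - 8*F + F*Q)
a(H(20), 3) + Y(257) = (20 - 8*3 + 3*20) + 0 = (20 - 24 + 60) + 0 = 56 + 0 = 56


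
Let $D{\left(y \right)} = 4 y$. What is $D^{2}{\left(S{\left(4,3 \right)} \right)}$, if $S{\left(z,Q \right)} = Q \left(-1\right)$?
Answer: $144$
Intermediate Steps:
$S{\left(z,Q \right)} = - Q$
$D^{2}{\left(S{\left(4,3 \right)} \right)} = \left(4 \left(\left(-1\right) 3\right)\right)^{2} = \left(4 \left(-3\right)\right)^{2} = \left(-12\right)^{2} = 144$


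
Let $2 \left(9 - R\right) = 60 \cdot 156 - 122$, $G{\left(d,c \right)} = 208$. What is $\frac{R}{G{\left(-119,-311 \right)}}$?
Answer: $- \frac{2305}{104} \approx -22.163$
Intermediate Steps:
$R = -4610$ ($R = 9 - \frac{60 \cdot 156 - 122}{2} = 9 - \frac{9360 - 122}{2} = 9 - 4619 = -4610$)
$\frac{R}{G{\left(-119,-311 \right)}} = - \frac{4610}{208} = \left(-4610\right) \frac{1}{208} = - \frac{2305}{104}$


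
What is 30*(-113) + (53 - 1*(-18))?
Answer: -3319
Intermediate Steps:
30*(-113) + (53 - 1*(-18)) = -3390 + (53 + 18) = -3390 + 71 = -3319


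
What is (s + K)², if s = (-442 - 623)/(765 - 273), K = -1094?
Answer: 32317612441/26896 ≈ 1.2016e+6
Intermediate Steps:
s = -355/164 (s = -1065/492 = -1065*1/492 = -355/164 ≈ -2.1646)
(s + K)² = (-355/164 - 1094)² = (-179771/164)² = 32317612441/26896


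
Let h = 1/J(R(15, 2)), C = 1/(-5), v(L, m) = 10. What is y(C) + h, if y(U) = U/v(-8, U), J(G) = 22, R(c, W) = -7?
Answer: 7/275 ≈ 0.025455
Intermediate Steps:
C = -⅕ ≈ -0.20000
h = 1/22 ≈ 0.045455
y(U) = U/10
y(C) + h = (⅒)*(-⅕) + 1/22 = -1/50 + 1/22 = 7/275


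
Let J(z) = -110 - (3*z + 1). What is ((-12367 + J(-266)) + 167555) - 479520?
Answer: -323645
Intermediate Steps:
J(z) = -111 - 3*z (J(z) = -110 - (1 + 3*z) = -110 + (-1 - 3*z) = -111 - 3*z)
((-12367 + J(-266)) + 167555) - 479520 = ((-12367 + (-111 - 3*(-266))) + 167555) - 479520 = ((-12367 + (-111 + 798)) + 167555) - 479520 = ((-12367 + 687) + 167555) - 479520 = (-11680 + 167555) - 479520 = 155875 - 479520 = -323645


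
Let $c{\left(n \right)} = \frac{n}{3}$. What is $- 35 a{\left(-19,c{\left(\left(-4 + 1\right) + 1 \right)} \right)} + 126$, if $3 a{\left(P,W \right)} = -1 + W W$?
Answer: $\frac{3577}{27} \approx 132.48$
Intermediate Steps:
$c{\left(n \right)} = \frac{n}{3}$ ($c{\left(n \right)} = n \frac{1}{3} = \frac{n}{3}$)
$a{\left(P,W \right)} = - \frac{1}{3} + \frac{W^{2}}{3}$ ($a{\left(P,W \right)} = \frac{-1 + W W}{3} = \frac{-1 + W^{2}}{3} = - \frac{1}{3} + \frac{W^{2}}{3}$)
$- 35 a{\left(-19,c{\left(\left(-4 + 1\right) + 1 \right)} \right)} + 126 = - 35 \left(- \frac{1}{3} + \frac{\left(\frac{\left(-4 + 1\right) + 1}{3}\right)^{2}}{3}\right) + 126 = - 35 \left(- \frac{1}{3} + \frac{\left(\frac{-3 + 1}{3}\right)^{2}}{3}\right) + 126 = - 35 \left(- \frac{1}{3} + \frac{\left(\frac{1}{3} \left(-2\right)\right)^{2}}{3}\right) + 126 = - 35 \left(- \frac{1}{3} + \frac{\left(- \frac{2}{3}\right)^{2}}{3}\right) + 126 = - 35 \left(- \frac{1}{3} + \frac{1}{3} \cdot \frac{4}{9}\right) + 126 = - 35 \left(- \frac{1}{3} + \frac{4}{27}\right) + 126 = \left(-35\right) \left(- \frac{5}{27}\right) + 126 = \frac{175}{27} + 126 = \frac{3577}{27}$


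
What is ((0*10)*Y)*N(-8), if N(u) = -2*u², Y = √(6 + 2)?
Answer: 0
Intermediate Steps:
Y = 2*√2 (Y = √8 = 2*√2 ≈ 2.8284)
((0*10)*Y)*N(-8) = ((0*10)*(2*√2))*(-2*(-8)²) = (0*(2*√2))*(-2*64) = 0*(-128) = 0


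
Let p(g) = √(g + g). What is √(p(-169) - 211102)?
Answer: √(-211102 + 13*I*√2) ≈ 0.02 + 459.46*I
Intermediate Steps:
p(g) = √2*√g (p(g) = √(2*g) = √2*√g)
√(p(-169) - 211102) = √(√2*√(-169) - 211102) = √(√2*(13*I) - 211102) = √(13*I*√2 - 211102) = √(-211102 + 13*I*√2)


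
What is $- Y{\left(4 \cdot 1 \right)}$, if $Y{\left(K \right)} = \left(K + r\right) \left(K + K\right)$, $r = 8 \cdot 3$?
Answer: $-224$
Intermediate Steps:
$r = 24$
$Y{\left(K \right)} = 2 K \left(24 + K\right)$ ($Y{\left(K \right)} = \left(K + 24\right) \left(K + K\right) = \left(24 + K\right) 2 K = 2 K \left(24 + K\right)$)
$- Y{\left(4 \cdot 1 \right)} = - 2 \cdot 4 \cdot 1 \left(24 + 4 \cdot 1\right) = - 2 \cdot 4 \left(24 + 4\right) = - 2 \cdot 4 \cdot 28 = \left(-1\right) 224 = -224$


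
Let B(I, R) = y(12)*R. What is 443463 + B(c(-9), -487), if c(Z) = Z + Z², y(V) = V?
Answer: 437619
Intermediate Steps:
B(I, R) = 12*R
443463 + B(c(-9), -487) = 443463 + 12*(-487) = 443463 - 5844 = 437619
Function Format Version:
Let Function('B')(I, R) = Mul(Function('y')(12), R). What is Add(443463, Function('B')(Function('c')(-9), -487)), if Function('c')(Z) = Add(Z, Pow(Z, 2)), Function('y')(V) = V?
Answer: 437619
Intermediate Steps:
Function('B')(I, R) = Mul(12, R)
Add(443463, Function('B')(Function('c')(-9), -487)) = Add(443463, Mul(12, -487)) = Add(443463, -5844) = 437619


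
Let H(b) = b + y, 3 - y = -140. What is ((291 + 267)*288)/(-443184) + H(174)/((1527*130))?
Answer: -661684619/1832842830 ≈ -0.36102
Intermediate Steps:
y = 143 (y = 3 - 1*(-140) = 3 + 140 = 143)
H(b) = 143 + b (H(b) = b + 143 = 143 + b)
((291 + 267)*288)/(-443184) + H(174)/((1527*130)) = ((291 + 267)*288)/(-443184) + (143 + 174)/((1527*130)) = (558*288)*(-1/443184) + 317/198510 = 160704*(-1/443184) + 317*(1/198510) = -3348/9233 + 317/198510 = -661684619/1832842830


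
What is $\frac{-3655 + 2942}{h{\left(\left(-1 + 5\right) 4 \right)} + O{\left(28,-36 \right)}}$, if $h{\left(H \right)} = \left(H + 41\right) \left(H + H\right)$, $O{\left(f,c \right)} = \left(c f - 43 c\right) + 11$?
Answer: $- \frac{713}{2375} \approx -0.30021$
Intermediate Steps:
$O{\left(f,c \right)} = 11 - 43 c + c f$ ($O{\left(f,c \right)} = \left(- 43 c + c f\right) + 11 = 11 - 43 c + c f$)
$h{\left(H \right)} = 2 H \left(41 + H\right)$ ($h{\left(H \right)} = \left(41 + H\right) 2 H = 2 H \left(41 + H\right)$)
$\frac{-3655 + 2942}{h{\left(\left(-1 + 5\right) 4 \right)} + O{\left(28,-36 \right)}} = \frac{-3655 + 2942}{2 \left(-1 + 5\right) 4 \left(41 + \left(-1 + 5\right) 4\right) - -551} = - \frac{713}{2 \cdot 4 \cdot 4 \left(41 + 4 \cdot 4\right) + \left(11 + 1548 - 1008\right)} = - \frac{713}{2 \cdot 16 \left(41 + 16\right) + 551} = - \frac{713}{2 \cdot 16 \cdot 57 + 551} = - \frac{713}{1824 + 551} = - \frac{713}{2375}$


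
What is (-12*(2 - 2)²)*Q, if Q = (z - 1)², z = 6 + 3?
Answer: 0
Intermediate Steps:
z = 9
Q = 64 (Q = (9 - 1)² = 8² = 64)
(-12*(2 - 2)²)*Q = -12*(2 - 2)²*64 = -12*0²*64 = -12*0*64 = 0*64 = 0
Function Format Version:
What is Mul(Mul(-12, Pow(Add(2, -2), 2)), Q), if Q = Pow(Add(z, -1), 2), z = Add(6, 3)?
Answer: 0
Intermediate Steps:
z = 9
Q = 64 (Q = Pow(Add(9, -1), 2) = Pow(8, 2) = 64)
Mul(Mul(-12, Pow(Add(2, -2), 2)), Q) = Mul(Mul(-12, Pow(Add(2, -2), 2)), 64) = Mul(Mul(-12, Pow(0, 2)), 64) = Mul(Mul(-12, 0), 64) = Mul(0, 64) = 0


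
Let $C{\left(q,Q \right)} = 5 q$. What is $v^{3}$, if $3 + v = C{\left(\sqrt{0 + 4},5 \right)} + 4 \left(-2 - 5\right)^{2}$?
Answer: $8365427$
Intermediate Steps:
$v = 203$ ($v = -3 + \left(5 \sqrt{0 + 4} + 4 \left(-2 - 5\right)^{2}\right) = -3 + \left(5 \sqrt{4} + 4 \left(-7\right)^{2}\right) = -3 + \left(5 \cdot 2 + 4 \cdot 49\right) = -3 + \left(10 + 196\right) = -3 + 206 = 203$)
$v^{3} = 203^{3} = 8365427$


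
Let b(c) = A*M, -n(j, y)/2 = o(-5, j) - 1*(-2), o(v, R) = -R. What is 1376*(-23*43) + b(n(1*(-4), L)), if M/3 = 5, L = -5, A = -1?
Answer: -1360879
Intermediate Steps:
M = 15 (M = 3*5 = 15)
n(j, y) = -4 + 2*j (n(j, y) = -2*(-j - 1*(-2)) = -2*(-j + 2) = -2*(2 - j) = -4 + 2*j)
b(c) = -15 (b(c) = -1*15 = -15)
1376*(-23*43) + b(n(1*(-4), L)) = 1376*(-23*43) - 15 = 1376*(-989) - 15 = -1360864 - 15 = -1360879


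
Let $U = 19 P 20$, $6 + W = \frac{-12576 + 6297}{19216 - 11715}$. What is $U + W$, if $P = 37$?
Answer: $\frac{8108675}{577} \approx 14053.0$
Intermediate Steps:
$W = - \frac{3945}{577}$ ($W = -6 + \frac{-12576 + 6297}{19216 - 11715} = -6 - \frac{6279}{7501} = -6 - \frac{483}{577} = - \frac{3945}{577} \approx -6.8371$)
$U = 14060$ ($U = 19 \cdot 37 \cdot 20 = 703 \cdot 20 = 14060$)
$U + W = 14060 - \frac{3945}{577} = \frac{8108675}{577}$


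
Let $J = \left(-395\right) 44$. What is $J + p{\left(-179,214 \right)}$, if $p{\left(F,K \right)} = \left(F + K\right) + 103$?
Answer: $-17242$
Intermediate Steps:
$p{\left(F,K \right)} = 103 + F + K$
$J = -17380$
$J + p{\left(-179,214 \right)} = -17380 + \left(103 - 179 + 214\right) = -17380 + 138 = -17242$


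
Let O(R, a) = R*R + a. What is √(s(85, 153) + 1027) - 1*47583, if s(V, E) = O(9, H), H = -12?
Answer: -47583 + 2*√274 ≈ -47550.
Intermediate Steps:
O(R, a) = a + R² (O(R, a) = R² + a = a + R²)
s(V, E) = 69 (s(V, E) = -12 + 9² = -12 + 81 = 69)
√(s(85, 153) + 1027) - 1*47583 = √(69 + 1027) - 1*47583 = √1096 - 47583 = 2*√274 - 47583 = -47583 + 2*√274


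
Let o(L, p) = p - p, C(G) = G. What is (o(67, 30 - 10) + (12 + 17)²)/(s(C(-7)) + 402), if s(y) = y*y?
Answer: 841/451 ≈ 1.8647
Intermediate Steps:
o(L, p) = 0
s(y) = y²
(o(67, 30 - 10) + (12 + 17)²)/(s(C(-7)) + 402) = (0 + (12 + 17)²)/((-7)² + 402) = (0 + 29²)/(49 + 402) = (0 + 841)/451 = 841*(1/451) = 841/451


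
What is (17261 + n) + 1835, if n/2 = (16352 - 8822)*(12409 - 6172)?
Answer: 93948316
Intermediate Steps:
n = 93929220 (n = 2*((16352 - 8822)*(12409 - 6172)) = 2*(7530*6237) = 2*46964610 = 93929220)
(17261 + n) + 1835 = (17261 + 93929220) + 1835 = 93946481 + 1835 = 93948316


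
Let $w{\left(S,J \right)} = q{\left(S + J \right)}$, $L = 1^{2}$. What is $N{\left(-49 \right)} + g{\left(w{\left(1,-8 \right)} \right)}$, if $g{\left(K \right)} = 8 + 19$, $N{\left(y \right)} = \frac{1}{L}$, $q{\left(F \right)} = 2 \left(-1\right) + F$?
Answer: $28$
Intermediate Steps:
$q{\left(F \right)} = -2 + F$
$L = 1$
$w{\left(S,J \right)} = -2 + J + S$ ($w{\left(S,J \right)} = -2 + \left(S + J\right) = -2 + \left(J + S\right) = -2 + J + S$)
$N{\left(y \right)} = 1$ ($N{\left(y \right)} = 1^{-1} = 1$)
$g{\left(K \right)} = 27$
$N{\left(-49 \right)} + g{\left(w{\left(1,-8 \right)} \right)} = 1 + 27 = 28$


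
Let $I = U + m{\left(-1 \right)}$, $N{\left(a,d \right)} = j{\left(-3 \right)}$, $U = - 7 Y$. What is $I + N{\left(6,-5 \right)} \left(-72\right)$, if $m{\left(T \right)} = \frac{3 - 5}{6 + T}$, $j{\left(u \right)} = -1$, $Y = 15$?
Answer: $- \frac{167}{5} \approx -33.4$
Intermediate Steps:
$U = -105$ ($U = \left(-7\right) 15 = -105$)
$m{\left(T \right)} = - \frac{2}{6 + T}$
$N{\left(a,d \right)} = -1$
$I = - \frac{527}{5}$ ($I = -105 - \frac{2}{6 - 1} = -105 - \frac{2}{5} = - \frac{527}{5} \approx -105.4$)
$I + N{\left(6,-5 \right)} \left(-72\right) = - \frac{527}{5} - -72 = - \frac{527}{5} + 72 = - \frac{167}{5}$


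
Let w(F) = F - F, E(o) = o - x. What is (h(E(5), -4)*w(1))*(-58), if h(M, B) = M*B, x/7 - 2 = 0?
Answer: 0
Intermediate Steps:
x = 14 (x = 14 + 7*0 = 14 + 0 = 14)
E(o) = -14 + o (E(o) = o - 1*14 = o - 14 = -14 + o)
w(F) = 0
h(M, B) = B*M
(h(E(5), -4)*w(1))*(-58) = (-4*(-14 + 5)*0)*(-58) = (-4*(-9)*0)*(-58) = (36*0)*(-58) = 0*(-58) = 0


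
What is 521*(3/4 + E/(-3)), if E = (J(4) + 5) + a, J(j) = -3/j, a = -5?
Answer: 521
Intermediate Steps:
E = -¾ (E = (-3/4 + 5) - 5 = (-3*¼ + 5) - 5 = (-¾ + 5) - 5 = 17/4 - 5 = -¾ ≈ -0.75000)
521*(3/4 + E/(-3)) = 521*(3/4 - ¾/(-3)) = 521*(3*(¼) - ¾*(-⅓)) = 521*(¾ + ¼) = 521*1 = 521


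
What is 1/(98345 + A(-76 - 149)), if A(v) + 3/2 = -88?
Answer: 2/196511 ≈ 1.0178e-5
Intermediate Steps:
A(v) = -179/2 (A(v) = -3/2 - 88 = -179/2)
1/(98345 + A(-76 - 149)) = 1/(98345 - 179/2) = 1/(196511/2) = 2/196511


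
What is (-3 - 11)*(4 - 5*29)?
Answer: 1974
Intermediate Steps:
(-3 - 11)*(4 - 5*29) = -14*(4 - 145) = -14*(-141) = 1974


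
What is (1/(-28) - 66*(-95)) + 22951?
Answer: 818187/28 ≈ 29221.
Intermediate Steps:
(1/(-28) - 66*(-95)) + 22951 = (-1/28 + 6270) + 22951 = 175559/28 + 22951 = 818187/28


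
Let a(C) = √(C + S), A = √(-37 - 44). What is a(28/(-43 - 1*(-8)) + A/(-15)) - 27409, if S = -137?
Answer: -27409 + √(-3445 - 15*I)/5 ≈ -27409.0 - 11.739*I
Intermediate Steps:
A = 9*I (A = √(-81) = 9*I ≈ 9.0*I)
a(C) = √(-137 + C) (a(C) = √(C - 137) = √(-137 + C))
a(28/(-43 - 1*(-8)) + A/(-15)) - 27409 = √(-137 + (28/(-43 - 1*(-8)) + (9*I)/(-15))) - 27409 = √(-137 + (28/(-43 + 8) + (9*I)*(-1/15))) - 27409 = √(-137 + (28/(-35) - 3*I/5)) - 27409 = √(-137 + (28*(-1/35) - 3*I/5)) - 27409 = √(-137 + (-⅘ - 3*I/5)) - 27409 = √(-689/5 - 3*I/5) - 27409 = -27409 + √(-689/5 - 3*I/5)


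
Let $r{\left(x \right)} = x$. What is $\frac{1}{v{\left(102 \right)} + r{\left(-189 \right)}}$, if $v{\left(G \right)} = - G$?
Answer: $- \frac{1}{291} \approx -0.0034364$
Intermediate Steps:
$\frac{1}{v{\left(102 \right)} + r{\left(-189 \right)}} = \frac{1}{\left(-1\right) 102 - 189} = \frac{1}{-102 - 189} = \frac{1}{-291} = - \frac{1}{291}$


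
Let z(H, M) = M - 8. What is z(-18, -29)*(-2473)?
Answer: 91501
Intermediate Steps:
z(H, M) = -8 + M
z(-18, -29)*(-2473) = (-8 - 29)*(-2473) = -37*(-2473) = 91501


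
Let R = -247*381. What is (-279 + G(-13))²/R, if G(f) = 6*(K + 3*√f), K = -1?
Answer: -25671/31369 + 180*I*√13/1651 ≈ -0.81836 + 0.39309*I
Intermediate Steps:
G(f) = -6 + 18*√f (G(f) = 6*(-1 + 3*√f) = -6 + 18*√f)
R = -94107
(-279 + G(-13))²/R = (-279 + (-6 + 18*√(-13)))²/(-94107) = (-279 + (-6 + 18*(I*√13)))²*(-1/94107) = (-279 + (-6 + 18*I*√13))²*(-1/94107) = (-285 + 18*I*√13)²*(-1/94107) = -(-285 + 18*I*√13)²/94107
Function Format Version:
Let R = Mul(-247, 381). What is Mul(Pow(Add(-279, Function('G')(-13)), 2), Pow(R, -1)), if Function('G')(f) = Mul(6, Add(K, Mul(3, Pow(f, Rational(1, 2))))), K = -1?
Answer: Add(Rational(-25671, 31369), Mul(Rational(180, 1651), I, Pow(13, Rational(1, 2)))) ≈ Add(-0.81836, Mul(0.39309, I))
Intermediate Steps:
Function('G')(f) = Add(-6, Mul(18, Pow(f, Rational(1, 2)))) (Function('G')(f) = Mul(6, Add(-1, Mul(3, Pow(f, Rational(1, 2))))) = Add(-6, Mul(18, Pow(f, Rational(1, 2)))))
R = -94107
Mul(Pow(Add(-279, Function('G')(-13)), 2), Pow(R, -1)) = Mul(Pow(Add(-279, Add(-6, Mul(18, Pow(-13, Rational(1, 2))))), 2), Pow(-94107, -1)) = Mul(Pow(Add(-279, Add(-6, Mul(18, Mul(I, Pow(13, Rational(1, 2)))))), 2), Rational(-1, 94107)) = Mul(Pow(Add(-279, Add(-6, Mul(18, I, Pow(13, Rational(1, 2))))), 2), Rational(-1, 94107)) = Mul(Pow(Add(-285, Mul(18, I, Pow(13, Rational(1, 2)))), 2), Rational(-1, 94107)) = Mul(Rational(-1, 94107), Pow(Add(-285, Mul(18, I, Pow(13, Rational(1, 2)))), 2))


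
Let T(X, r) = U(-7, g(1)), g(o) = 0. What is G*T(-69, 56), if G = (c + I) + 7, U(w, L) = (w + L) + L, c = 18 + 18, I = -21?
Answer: -154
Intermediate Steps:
c = 36
U(w, L) = w + 2*L (U(w, L) = (L + w) + L = w + 2*L)
T(X, r) = -7 (T(X, r) = -7 + 2*0 = -7 + 0 = -7)
G = 22 (G = (36 - 21) + 7 = 15 + 7 = 22)
G*T(-69, 56) = 22*(-7) = -154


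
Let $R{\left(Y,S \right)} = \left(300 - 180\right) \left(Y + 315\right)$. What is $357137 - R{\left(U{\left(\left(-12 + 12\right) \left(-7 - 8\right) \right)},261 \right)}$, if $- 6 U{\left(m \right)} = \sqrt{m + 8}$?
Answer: $319337 + 40 \sqrt{2} \approx 3.1939 \cdot 10^{5}$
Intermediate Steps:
$U{\left(m \right)} = - \frac{\sqrt{8 + m}}{6}$ ($U{\left(m \right)} = - \frac{\sqrt{m + 8}}{6} = - \frac{\sqrt{8 + m}}{6}$)
$R{\left(Y,S \right)} = 37800 + 120 Y$ ($R{\left(Y,S \right)} = 120 \left(315 + Y\right) = 37800 + 120 Y$)
$357137 - R{\left(U{\left(\left(-12 + 12\right) \left(-7 - 8\right) \right)},261 \right)} = 357137 - \left(37800 + 120 \left(- \frac{\sqrt{8 + \left(-12 + 12\right) \left(-7 - 8\right)}}{6}\right)\right) = 357137 - \left(37800 + 120 \left(- \frac{\sqrt{8 + 0 \left(-15\right)}}{6}\right)\right) = 357137 - \left(37800 + 120 \left(- \frac{\sqrt{8 + 0}}{6}\right)\right) = 357137 - \left(37800 + 120 \left(- \frac{\sqrt{8}}{6}\right)\right) = 357137 - \left(37800 + 120 \left(- \frac{2 \sqrt{2}}{6}\right)\right) = 357137 - \left(37800 + 120 \left(- \frac{\sqrt{2}}{3}\right)\right) = 357137 - \left(37800 - 40 \sqrt{2}\right) = 319337 + 40 \sqrt{2}$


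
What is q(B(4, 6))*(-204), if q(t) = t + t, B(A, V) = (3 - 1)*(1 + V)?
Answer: -5712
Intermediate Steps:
B(A, V) = 2 + 2*V (B(A, V) = 2*(1 + V) = 2 + 2*V)
q(t) = 2*t
q(B(4, 6))*(-204) = (2*(2 + 2*6))*(-204) = (2*(2 + 12))*(-204) = (2*14)*(-204) = 28*(-204) = -5712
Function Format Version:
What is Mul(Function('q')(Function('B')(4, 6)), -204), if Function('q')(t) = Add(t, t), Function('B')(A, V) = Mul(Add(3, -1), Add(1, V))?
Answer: -5712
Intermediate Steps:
Function('B')(A, V) = Add(2, Mul(2, V)) (Function('B')(A, V) = Mul(2, Add(1, V)) = Add(2, Mul(2, V)))
Function('q')(t) = Mul(2, t)
Mul(Function('q')(Function('B')(4, 6)), -204) = Mul(Mul(2, Add(2, Mul(2, 6))), -204) = Mul(Mul(2, Add(2, 12)), -204) = Mul(Mul(2, 14), -204) = Mul(28, -204) = -5712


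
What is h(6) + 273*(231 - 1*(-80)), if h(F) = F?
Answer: 84909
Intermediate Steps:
h(6) + 273*(231 - 1*(-80)) = 6 + 273*(231 - 1*(-80)) = 6 + 273*(231 + 80) = 6 + 273*311 = 6 + 84903 = 84909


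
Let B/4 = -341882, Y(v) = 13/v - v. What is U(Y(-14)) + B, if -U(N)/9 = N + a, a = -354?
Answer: -19102435/14 ≈ -1.3645e+6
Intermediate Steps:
Y(v) = -v + 13/v
B = -1367528 (B = 4*(-341882) = -1367528)
U(N) = 3186 - 9*N (U(N) = -9*(N - 354) = -9*(-354 + N) = 3186 - 9*N)
U(Y(-14)) + B = (3186 - 9*(-1*(-14) + 13/(-14))) - 1367528 = (3186 - 9*(14 + 13*(-1/14))) - 1367528 = (3186 - 9*(14 - 13/14)) - 1367528 = (3186 - 9*183/14) - 1367528 = (3186 - 1647/14) - 1367528 = 42957/14 - 1367528 = -19102435/14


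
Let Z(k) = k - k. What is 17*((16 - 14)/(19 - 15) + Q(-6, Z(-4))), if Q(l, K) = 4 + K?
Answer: 153/2 ≈ 76.500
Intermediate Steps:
Z(k) = 0
17*((16 - 14)/(19 - 15) + Q(-6, Z(-4))) = 17*((16 - 14)/(19 - 15) + (4 + 0)) = 17*(2/4 + 4) = 17*(2*(1/4) + 4) = 17*(1/2 + 4) = 17*(9/2) = 153/2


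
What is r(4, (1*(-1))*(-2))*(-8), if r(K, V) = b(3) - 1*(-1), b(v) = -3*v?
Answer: 64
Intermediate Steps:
r(K, V) = -8 (r(K, V) = -3*3 - 1*(-1) = -9 + 1 = -8)
r(4, (1*(-1))*(-2))*(-8) = -8*(-8) = 64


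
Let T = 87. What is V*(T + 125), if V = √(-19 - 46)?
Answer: 212*I*√65 ≈ 1709.2*I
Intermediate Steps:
V = I*√65 (V = √(-65) = I*√65 ≈ 8.0623*I)
V*(T + 125) = (I*√65)*(87 + 125) = (I*√65)*212 = 212*I*√65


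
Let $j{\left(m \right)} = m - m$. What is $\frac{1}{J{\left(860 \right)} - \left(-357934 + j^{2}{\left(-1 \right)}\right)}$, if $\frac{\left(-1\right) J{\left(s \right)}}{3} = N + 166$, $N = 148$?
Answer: $\frac{1}{356992} \approx 2.8012 \cdot 10^{-6}$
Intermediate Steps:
$j{\left(m \right)} = 0$
$J{\left(s \right)} = -942$ ($J{\left(s \right)} = - 3 \left(148 + 166\right) = \left(-3\right) 314 = -942$)
$\frac{1}{J{\left(860 \right)} - \left(-357934 + j^{2}{\left(-1 \right)}\right)} = \frac{1}{-942 + \left(357934 - 0^{2}\right)} = \frac{1}{-942 + \left(357934 - 0\right)} = \frac{1}{-942 + \left(357934 + 0\right)} = \frac{1}{-942 + 357934} = \frac{1}{356992}$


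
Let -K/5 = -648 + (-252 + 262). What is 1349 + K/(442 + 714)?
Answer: 781317/578 ≈ 1351.8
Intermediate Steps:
K = 3190 (K = -5*(-648 + (-252 + 262)) = -5*(-648 + 10) = -5*(-638) = 3190)
1349 + K/(442 + 714) = 1349 + 3190/(442 + 714) = 1349 + 3190/1156 = 1349 + 3190*(1/1156) = 1349 + 1595/578 = 781317/578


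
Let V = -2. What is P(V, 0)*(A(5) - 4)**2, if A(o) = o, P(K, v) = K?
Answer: -2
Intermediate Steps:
P(V, 0)*(A(5) - 4)**2 = -2*(5 - 4)**2 = -2*1**2 = -2*1 = -2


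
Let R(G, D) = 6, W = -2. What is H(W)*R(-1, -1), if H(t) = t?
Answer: -12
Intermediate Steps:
H(W)*R(-1, -1) = -2*6 = -12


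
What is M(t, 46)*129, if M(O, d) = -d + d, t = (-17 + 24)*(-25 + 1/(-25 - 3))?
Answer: 0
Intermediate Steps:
t = -701/4 (t = 7*(-25 + 1/(-28)) = 7*(-25 - 1/28) = 7*(-701/28) = -701/4 ≈ -175.25)
M(O, d) = 0
M(t, 46)*129 = 0*129 = 0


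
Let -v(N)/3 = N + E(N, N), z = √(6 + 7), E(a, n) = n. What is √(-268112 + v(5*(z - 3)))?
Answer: √(-268022 - 30*√13) ≈ 517.81*I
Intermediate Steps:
z = √13 ≈ 3.6056
v(N) = -6*N (v(N) = -3*(N + N) = -6*N)
√(-268112 + v(5*(z - 3))) = √(-268112 - 30*(√13 - 3)) = √(-268112 - 30*(-3 + √13)) = √(-268112 - 6*(-15 + 5*√13)) = √(-268112 + (90 - 30*√13)) = √(-268022 - 30*√13)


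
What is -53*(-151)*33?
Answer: 264099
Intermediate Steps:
-53*(-151)*33 = 8003*33 = 264099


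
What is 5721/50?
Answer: 5721/50 ≈ 114.42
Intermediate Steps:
5721/50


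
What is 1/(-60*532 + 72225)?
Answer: 1/40305 ≈ 2.4811e-5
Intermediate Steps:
1/(-60*532 + 72225) = 1/(-31920 + 72225) = 1/40305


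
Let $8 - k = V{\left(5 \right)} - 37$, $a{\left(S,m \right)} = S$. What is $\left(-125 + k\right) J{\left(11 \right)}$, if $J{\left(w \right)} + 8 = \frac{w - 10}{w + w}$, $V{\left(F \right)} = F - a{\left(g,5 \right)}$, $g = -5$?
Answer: $\frac{7875}{11} \approx 715.91$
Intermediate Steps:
$V{\left(F \right)} = 5 + F$ ($V{\left(F \right)} = F - -5 = F + 5 = 5 + F$)
$J{\left(w \right)} = -8 + \frac{-10 + w}{2 w}$ ($J{\left(w \right)} = -8 + \frac{w - 10}{w + w} = -8 + \frac{-10 + w}{2 w}$)
$k = 35$ ($k = 8 - \left(\left(5 + 5\right) - 37\right) = 8 - \left(10 - 37\right) = 8 - -27 = 8 + 27 = 35$)
$\left(-125 + k\right) J{\left(11 \right)} = \left(-125 + 35\right) \left(- \frac{15}{2} - \frac{5}{11}\right) = - 90 \left(- \frac{15}{2} - \frac{5}{11}\right) = \left(-90\right) \left(- \frac{175}{22}\right) = \frac{7875}{11}$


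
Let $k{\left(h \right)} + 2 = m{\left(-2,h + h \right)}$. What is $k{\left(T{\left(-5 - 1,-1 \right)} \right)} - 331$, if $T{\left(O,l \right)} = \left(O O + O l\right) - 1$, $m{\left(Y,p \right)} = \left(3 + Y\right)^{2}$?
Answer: $-332$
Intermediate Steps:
$T{\left(O,l \right)} = -1 + O^{2} + O l$ ($T{\left(O,l \right)} = \left(O^{2} + O l\right) - 1 = -1 + O^{2} + O l$)
$k{\left(h \right)} = -1$ ($k{\left(h \right)} = -2 + \left(3 - 2\right)^{2} = -2 + 1^{2} = -2 + 1 = -1$)
$k{\left(T{\left(-5 - 1,-1 \right)} \right)} - 331 = -1 - 331 = -332$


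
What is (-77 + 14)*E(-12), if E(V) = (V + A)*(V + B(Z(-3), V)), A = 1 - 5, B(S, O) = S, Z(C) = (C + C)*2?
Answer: -24192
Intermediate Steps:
Z(C) = 4*C (Z(C) = (2*C)*2 = 4*C)
A = -4
E(V) = (-12 + V)*(-4 + V) (E(V) = (V - 4)*(V + 4*(-3)) = (-4 + V)*(V - 12) = (-4 + V)*(-12 + V) = (-12 + V)*(-4 + V))
(-77 + 14)*E(-12) = (-77 + 14)*(48 + (-12)² - 16*(-12)) = -63*(48 + 144 + 192) = -63*384 = -24192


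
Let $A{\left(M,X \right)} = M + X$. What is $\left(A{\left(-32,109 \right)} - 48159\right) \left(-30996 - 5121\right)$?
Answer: $1736577594$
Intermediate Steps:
$\left(A{\left(-32,109 \right)} - 48159\right) \left(-30996 - 5121\right) = \left(\left(-32 + 109\right) - 48159\right) \left(-30996 - 5121\right) = \left(77 - 48159\right) \left(-36117\right) = \left(-48082\right) \left(-36117\right) = 1736577594$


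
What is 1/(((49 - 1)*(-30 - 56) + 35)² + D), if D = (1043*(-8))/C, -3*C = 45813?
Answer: 15271/255829711223 ≈ 5.9692e-8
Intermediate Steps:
C = -15271 (C = -⅓*45813 = -15271)
D = 8344/15271 (D = (1043*(-8))/(-15271) = -8344*(-1/15271) = 8344/15271 ≈ 0.54640)
1/(((49 - 1)*(-30 - 56) + 35)² + D) = 1/(((49 - 1)*(-30 - 56) + 35)² + 8344/15271) = 1/((48*(-86) + 35)² + 8344/15271) = 1/((-4128 + 35)² + 8344/15271) = 1/((-4093)² + 8344/15271) = 1/(16752649 + 8344/15271) = 1/(255829711223/15271) = 15271/255829711223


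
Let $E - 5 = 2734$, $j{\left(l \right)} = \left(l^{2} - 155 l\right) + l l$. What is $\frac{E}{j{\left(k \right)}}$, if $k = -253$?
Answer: $\frac{249}{15203} \approx 0.016378$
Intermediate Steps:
$j{\left(l \right)} = - 155 l + 2 l^{2}$ ($j{\left(l \right)} = \left(l^{2} - 155 l\right) + l^{2} = - 155 l + 2 l^{2}$)
$E = 2739$ ($E = 5 + 2734 = 2739$)
$\frac{E}{j{\left(k \right)}} = \frac{2739}{\left(-253\right) \left(-155 + 2 \left(-253\right)\right)} = \frac{2739}{\left(-253\right) \left(-155 - 506\right)} = \frac{2739}{\left(-253\right) \left(-661\right)} = \frac{2739}{167233} = 2739 \cdot \frac{1}{167233} = \frac{249}{15203}$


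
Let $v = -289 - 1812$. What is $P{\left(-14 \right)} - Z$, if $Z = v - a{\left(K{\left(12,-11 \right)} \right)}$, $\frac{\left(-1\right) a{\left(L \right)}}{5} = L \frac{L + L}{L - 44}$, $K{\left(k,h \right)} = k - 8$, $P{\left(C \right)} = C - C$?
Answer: $2105$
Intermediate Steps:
$v = -2101$ ($v = -289 - 1812 = -2101$)
$P{\left(C \right)} = 0$
$K{\left(k,h \right)} = -8 + k$
$a{\left(L \right)} = - \frac{10 L^{2}}{-44 + L}$ ($a{\left(L \right)} = - 5 L \frac{L + L}{L - 44} = - 5 L \frac{2 L}{-44 + L} = - 5 \frac{2 L^{2}}{-44 + L} = - \frac{10 L^{2}}{-44 + L}$)
$Z = -2105$ ($Z = -2101 - - \frac{10 \left(-8 + 12\right)^{2}}{-44 + \left(-8 + 12\right)} = -2101 - - \frac{10 \cdot 4^{2}}{-44 + 4} = -2101 - \left(-10\right) 16 \frac{1}{-40} = -2101 - \left(-10\right) 16 \left(- \frac{1}{40}\right) = -2101 - 4 = -2105$)
$P{\left(-14 \right)} - Z = 0 - -2105 = 0 + 2105 = 2105$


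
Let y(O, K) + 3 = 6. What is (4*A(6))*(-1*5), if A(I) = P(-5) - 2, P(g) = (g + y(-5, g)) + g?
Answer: 180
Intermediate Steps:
y(O, K) = 3 (y(O, K) = -3 + 6 = 3)
P(g) = 3 + 2*g (P(g) = (g + 3) + g = (3 + g) + g = 3 + 2*g)
A(I) = -9 (A(I) = (3 + 2*(-5)) - 2 = (3 - 10) - 2 = -7 - 2 = -9)
(4*A(6))*(-1*5) = (4*(-9))*(-1*5) = -36*(-5) = 180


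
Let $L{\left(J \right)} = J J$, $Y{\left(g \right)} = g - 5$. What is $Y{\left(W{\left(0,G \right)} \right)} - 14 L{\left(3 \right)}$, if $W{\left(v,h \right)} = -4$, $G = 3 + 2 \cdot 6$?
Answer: $-135$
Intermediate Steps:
$G = 15$ ($G = 3 + 12 = 15$)
$Y{\left(g \right)} = -5 + g$ ($Y{\left(g \right)} = g - 5 = -5 + g$)
$L{\left(J \right)} = J^{2}$
$Y{\left(W{\left(0,G \right)} \right)} - 14 L{\left(3 \right)} = \left(-5 - 4\right) - 14 \cdot 3^{2} = -9 - 126 = -135$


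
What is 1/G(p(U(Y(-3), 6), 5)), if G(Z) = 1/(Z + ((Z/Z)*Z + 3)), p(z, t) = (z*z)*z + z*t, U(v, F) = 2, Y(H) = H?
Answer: 39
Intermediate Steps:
p(z, t) = z³ + t*z (p(z, t) = z²*z + t*z = z³ + t*z)
G(Z) = 1/(3 + 2*Z) (G(Z) = 1/(Z + (1*Z + 3)) = 1/(Z + (Z + 3)) = 1/(Z + (3 + Z)) = 1/(3 + 2*Z))
1/G(p(U(Y(-3), 6), 5)) = 1/(1/(3 + 2*(2*(5 + 2²)))) = 1/(1/(3 + 2*(2*(5 + 4)))) = 1/(1/(3 + 2*(2*9))) = 1/(1/(3 + 2*18)) = 1/(1/(3 + 36)) = 1/(1/39) = 39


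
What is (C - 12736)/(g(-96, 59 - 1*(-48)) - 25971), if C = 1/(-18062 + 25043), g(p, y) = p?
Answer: 88910015/181973727 ≈ 0.48859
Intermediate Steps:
C = 1/6981 ≈ 0.00014325
(C - 12736)/(g(-96, 59 - 1*(-48)) - 25971) = (1/6981 - 12736)/(-96 - 25971) = -88910015/6981/(-26067) = -88910015/6981*(-1/26067) = 88910015/181973727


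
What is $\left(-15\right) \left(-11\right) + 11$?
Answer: $176$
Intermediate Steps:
$\left(-15\right) \left(-11\right) + 11 = 165 + 11 = 176$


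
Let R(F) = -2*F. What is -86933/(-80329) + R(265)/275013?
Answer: 23865130759/22091519277 ≈ 1.0803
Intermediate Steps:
-86933/(-80329) + R(265)/275013 = -86933/(-80329) - 2*265/275013 = -86933*(-1/80329) - 530*1/275013 = 86933/80329 - 530/275013 = 23865130759/22091519277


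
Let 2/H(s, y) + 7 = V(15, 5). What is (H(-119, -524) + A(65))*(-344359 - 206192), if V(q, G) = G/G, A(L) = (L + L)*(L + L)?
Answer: -9304128383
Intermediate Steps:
A(L) = 4*L**2 (A(L) = (2*L)*(2*L) = 4*L**2)
V(q, G) = 1
H(s, y) = -1/3 (H(s, y) = 2/(-7 + 1) = 2/(-6) = 2*(-1/6) = -1/3)
(H(-119, -524) + A(65))*(-344359 - 206192) = (-1/3 + 4*65**2)*(-344359 - 206192) = (-1/3 + 4*4225)*(-550551) = (-1/3 + 16900)*(-550551) = (50699/3)*(-550551) = -9304128383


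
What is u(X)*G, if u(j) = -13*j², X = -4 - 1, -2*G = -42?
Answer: -6825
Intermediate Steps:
G = 21 (G = -½*(-42) = 21)
X = -5
u(X)*G = -13*(-5)²*21 = -13*25*21 = -325*21 = -6825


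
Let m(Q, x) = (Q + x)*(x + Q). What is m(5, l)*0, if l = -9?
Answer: 0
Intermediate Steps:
m(Q, x) = (Q + x)² (m(Q, x) = (Q + x)*(Q + x) = (Q + x)²)
m(5, l)*0 = (5 - 9)²*0 = (-4)²*0 = 16*0 = 0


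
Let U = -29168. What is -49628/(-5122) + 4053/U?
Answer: 713395019/74699248 ≈ 9.5502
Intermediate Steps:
-49628/(-5122) + 4053/U = -49628/(-5122) + 4053/(-29168) = -49628*(-1/5122) + 4053*(-1/29168) = 24814/2561 - 4053/29168 = 713395019/74699248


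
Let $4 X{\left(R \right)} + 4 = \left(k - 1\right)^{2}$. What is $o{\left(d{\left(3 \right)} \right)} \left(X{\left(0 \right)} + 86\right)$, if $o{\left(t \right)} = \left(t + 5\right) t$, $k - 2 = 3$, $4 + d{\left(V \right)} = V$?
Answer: $-356$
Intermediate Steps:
$d{\left(V \right)} = -4 + V$
$k = 5$ ($k = 2 + 3 = 5$)
$o{\left(t \right)} = t \left(5 + t\right)$ ($o{\left(t \right)} = \left(5 + t\right) t = t \left(5 + t\right)$)
$X{\left(R \right)} = 3$ ($X{\left(R \right)} = -1 + \frac{\left(5 - 1\right)^{2}}{4} = -1 + \frac{4^{2}}{4} = -1 + \frac{1}{4} \cdot 16 = -1 + 4 = 3$)
$o{\left(d{\left(3 \right)} \right)} \left(X{\left(0 \right)} + 86\right) = \left(-4 + 3\right) \left(5 + \left(-4 + 3\right)\right) \left(3 + 86\right) = - (5 - 1) 89 = \left(-1\right) 4 \cdot 89 = \left(-4\right) 89 = -356$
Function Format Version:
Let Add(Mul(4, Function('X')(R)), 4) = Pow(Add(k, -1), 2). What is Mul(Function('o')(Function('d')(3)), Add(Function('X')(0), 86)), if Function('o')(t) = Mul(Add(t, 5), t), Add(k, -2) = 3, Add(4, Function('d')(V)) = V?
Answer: -356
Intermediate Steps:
Function('d')(V) = Add(-4, V)
k = 5 (k = Add(2, 3) = 5)
Function('o')(t) = Mul(t, Add(5, t)) (Function('o')(t) = Mul(Add(5, t), t) = Mul(t, Add(5, t)))
Function('X')(R) = 3 (Function('X')(R) = Add(-1, Mul(Rational(1, 4), Pow(Add(5, -1), 2))) = Add(-1, Mul(Rational(1, 4), Pow(4, 2))) = Add(-1, Mul(Rational(1, 4), 16)) = Add(-1, 4) = 3)
Mul(Function('o')(Function('d')(3)), Add(Function('X')(0), 86)) = Mul(Mul(Add(-4, 3), Add(5, Add(-4, 3))), Add(3, 86)) = Mul(Mul(-1, Add(5, -1)), 89) = Mul(Mul(-1, 4), 89) = Mul(-4, 89) = -356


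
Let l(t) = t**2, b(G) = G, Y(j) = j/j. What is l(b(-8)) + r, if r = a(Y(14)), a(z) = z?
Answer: 65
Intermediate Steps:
Y(j) = 1
r = 1
l(b(-8)) + r = (-8)**2 + 1 = 64 + 1 = 65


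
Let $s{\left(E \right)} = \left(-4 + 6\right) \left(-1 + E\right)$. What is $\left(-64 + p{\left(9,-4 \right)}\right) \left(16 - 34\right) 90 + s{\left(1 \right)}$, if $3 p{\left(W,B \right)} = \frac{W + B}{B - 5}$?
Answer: $103980$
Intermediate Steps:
$s{\left(E \right)} = -2 + 2 E$ ($s{\left(E \right)} = 2 \left(-1 + E\right) = -2 + 2 E$)
$p{\left(W,B \right)} = \frac{B + W}{3 \left(-5 + B\right)}$ ($p{\left(W,B \right)} = \frac{\left(W + B\right) \frac{1}{B - 5}}{3} = \frac{\left(B + W\right) \frac{1}{-5 + B}}{3} = \frac{\frac{1}{-5 + B} \left(B + W\right)}{3} = \frac{B + W}{3 \left(-5 + B\right)}$)
$\left(-64 + p{\left(9,-4 \right)}\right) \left(16 - 34\right) 90 + s{\left(1 \right)} = \left(-64 + \frac{-4 + 9}{3 \left(-5 - 4\right)}\right) \left(16 - 34\right) 90 + \left(-2 + 2 \cdot 1\right) = \left(-64 + \frac{1}{3} \frac{1}{-9} \cdot 5\right) \left(-18\right) 90 + \left(-2 + 2\right) = \left(-64 + \frac{1}{3} \left(- \frac{1}{9}\right) 5\right) \left(-18\right) 90 + 0 = \left(-64 - \frac{5}{27}\right) \left(-18\right) 90 + 0 = \left(- \frac{1733}{27}\right) \left(-18\right) 90 + 0 = \frac{3466}{3} \cdot 90 + 0 = 103980 + 0 = 103980$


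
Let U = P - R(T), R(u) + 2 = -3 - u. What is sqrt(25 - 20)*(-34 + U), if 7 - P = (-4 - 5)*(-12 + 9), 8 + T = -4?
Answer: -61*sqrt(5) ≈ -136.40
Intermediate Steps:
T = -12 (T = -8 - 4 = -12)
R(u) = -5 - u (R(u) = -2 + (-3 - u) = -5 - u)
P = -20 (P = 7 - (-4 - 5)*(-12 + 9) = 7 - (-9)*(-3) = 7 - 1*27 = 7 - 27 = -20)
U = -27 (U = -20 - (-5 - 1*(-12)) = -20 - (-5 + 12) = -20 - 1*7 = -20 - 7 = -27)
sqrt(25 - 20)*(-34 + U) = sqrt(25 - 20)*(-34 - 27) = sqrt(5)*(-61) = -61*sqrt(5)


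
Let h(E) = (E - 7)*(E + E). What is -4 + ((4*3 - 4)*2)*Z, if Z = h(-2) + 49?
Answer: 1356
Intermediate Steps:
h(E) = 2*E*(-7 + E) (h(E) = (-7 + E)*(2*E) = 2*E*(-7 + E))
Z = 85 (Z = 2*(-2)*(-7 - 2) + 49 = 2*(-2)*(-9) + 49 = 36 + 49 = 85)
-4 + ((4*3 - 4)*2)*Z = -4 + ((4*3 - 4)*2)*85 = -4 + ((12 - 4)*2)*85 = -4 + (8*2)*85 = -4 + 16*85 = -4 + 1360 = 1356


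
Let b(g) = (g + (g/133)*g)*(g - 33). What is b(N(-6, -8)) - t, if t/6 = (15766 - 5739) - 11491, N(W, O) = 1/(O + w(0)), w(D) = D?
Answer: 598436959/68096 ≈ 8788.1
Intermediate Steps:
N(W, O) = 1/O (N(W, O) = 1/(O + 0) = 1/O)
t = -8784 (t = 6*((15766 - 5739) - 11491) = 6*(10027 - 11491) = 6*(-1464) = -8784)
b(g) = (-33 + g)*(g + g**2/133) (b(g) = (g + (g*(1/133))*g)*(-33 + g) = (g + (g/133)*g)*(-33 + g) = (g + g**2/133)*(-33 + g) = (-33 + g)*(g + g**2/133))
b(N(-6, -8)) - t = (1/133)*(-4389 + (1/(-8))**2 + 100/(-8))/(-8) - 1*(-8784) = (1/133)*(-1/8)*(-4389 + (-1/8)**2 + 100*(-1/8)) + 8784 = (1/133)*(-1/8)*(-4389 + 1/64 - 25/2) + 8784 = (1/133)*(-1/8)*(-281695/64) + 8784 = 281695/68096 + 8784 = 598436959/68096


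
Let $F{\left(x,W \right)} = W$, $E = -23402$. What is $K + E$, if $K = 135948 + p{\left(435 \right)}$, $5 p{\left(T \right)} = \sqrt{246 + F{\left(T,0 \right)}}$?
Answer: $112546 + \frac{\sqrt{246}}{5} \approx 1.1255 \cdot 10^{5}$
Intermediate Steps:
$p{\left(T \right)} = \frac{\sqrt{246}}{5}$ ($p{\left(T \right)} = \frac{\sqrt{246 + 0}}{5} = \frac{\sqrt{246}}{5}$)
$K = 135948 + \frac{\sqrt{246}}{5} \approx 1.3595 \cdot 10^{5}$
$K + E = \left(135948 + \frac{\sqrt{246}}{5}\right) - 23402 = 112546 + \frac{\sqrt{246}}{5}$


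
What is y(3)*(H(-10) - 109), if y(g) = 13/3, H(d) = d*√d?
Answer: -1417/3 - 130*I*√10/3 ≈ -472.33 - 137.03*I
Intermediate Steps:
H(d) = d^(3/2)
y(g) = 13/3 (y(g) = 13*(⅓) = 13/3)
y(3)*(H(-10) - 109) = 13*((-10)^(3/2) - 109)/3 = 13*(-10*I*√10 - 109)/3 = 13*(-109 - 10*I*√10)/3 = -1417/3 - 130*I*√10/3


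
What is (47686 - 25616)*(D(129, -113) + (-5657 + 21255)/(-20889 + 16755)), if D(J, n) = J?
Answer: 5712687080/2067 ≈ 2.7638e+6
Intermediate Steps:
(47686 - 25616)*(D(129, -113) + (-5657 + 21255)/(-20889 + 16755)) = (47686 - 25616)*(129 + (-5657 + 21255)/(-20889 + 16755)) = 22070*(129 + 15598/(-4134)) = 22070*(129 + 15598*(-1/4134)) = 22070*(129 - 7799/2067) = 22070*(258844/2067) = 5712687080/2067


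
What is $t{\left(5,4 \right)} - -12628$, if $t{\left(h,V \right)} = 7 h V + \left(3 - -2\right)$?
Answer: $12773$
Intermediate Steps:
$t{\left(h,V \right)} = 5 + 7 V h$ ($t{\left(h,V \right)} = 7 V h + \left(3 + 2\right) = 7 V h + 5 = 5 + 7 V h$)
$t{\left(5,4 \right)} - -12628 = \left(5 + 7 \cdot 4 \cdot 5\right) - -12628 = \left(5 + 140\right) + 12628 = 145 + 12628 = 12773$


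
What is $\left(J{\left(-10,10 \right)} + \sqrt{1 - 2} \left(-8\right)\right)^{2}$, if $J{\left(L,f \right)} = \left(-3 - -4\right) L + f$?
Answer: $-64$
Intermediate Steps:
$J{\left(L,f \right)} = L + f$ ($J{\left(L,f \right)} = \left(-3 + 4\right) L + f = 1 L + f = L + f$)
$\left(J{\left(-10,10 \right)} + \sqrt{1 - 2} \left(-8\right)\right)^{2} = \left(\left(-10 + 10\right) + \sqrt{1 - 2} \left(-8\right)\right)^{2} = \left(0 + \sqrt{-1} \left(-8\right)\right)^{2} = \left(0 + i \left(-8\right)\right)^{2} = \left(0 - 8 i\right)^{2} = \left(- 8 i\right)^{2} = -64$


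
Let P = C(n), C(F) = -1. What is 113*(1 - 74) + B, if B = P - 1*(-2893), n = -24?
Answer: -5357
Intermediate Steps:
P = -1
B = 2892 (B = -1 - 1*(-2893) = -1 + 2893 = 2892)
113*(1 - 74) + B = 113*(1 - 74) + 2892 = 113*(-73) + 2892 = -8249 + 2892 = -5357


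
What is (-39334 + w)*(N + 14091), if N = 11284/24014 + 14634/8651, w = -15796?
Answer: -80704405657293710/103872557 ≈ -7.7696e+8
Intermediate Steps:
N = 224519380/103872557 (N = 11284*(1/24014) + 14634*(1/8651) = 5642/12007 + 14634/8651 = 224519380/103872557 ≈ 2.1615)
(-39334 + w)*(N + 14091) = (-39334 - 15796)*(224519380/103872557 + 14091) = -55130*1463892720067/103872557 = -80704405657293710/103872557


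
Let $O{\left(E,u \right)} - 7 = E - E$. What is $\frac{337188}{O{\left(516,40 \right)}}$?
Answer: $\frac{337188}{7} \approx 48170.0$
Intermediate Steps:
$O{\left(E,u \right)} = 7$ ($O{\left(E,u \right)} = 7 + \left(E - E\right) = 7 + 0 = 7$)
$\frac{337188}{O{\left(516,40 \right)}} = \frac{337188}{7}$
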